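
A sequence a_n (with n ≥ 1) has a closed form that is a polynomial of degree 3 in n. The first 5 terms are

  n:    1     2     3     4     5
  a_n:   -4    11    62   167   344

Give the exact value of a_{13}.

6512

1st diffs: 15, 51, 105, 177.
2nd diffs: 36, 54, 72.
3rd diffs: 18, 18 (constant).
So a_n = 3n^3 - 6n - 1.
Evaluating at n = 13 gives a_{13} = 6512.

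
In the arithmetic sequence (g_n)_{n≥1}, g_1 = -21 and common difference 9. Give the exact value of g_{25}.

g_n = -21 + (n - 1)·9.
g_{25} = -21 + 24·9 = 195.

195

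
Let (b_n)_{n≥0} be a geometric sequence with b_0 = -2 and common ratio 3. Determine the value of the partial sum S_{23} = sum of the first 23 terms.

b_n = (-2)·3^(n-0).
S = (-2)·(3^23 - 1)/(3 - 1) = (-2)·(94143178827 - 1)/(2) = -94143178826.

-94143178826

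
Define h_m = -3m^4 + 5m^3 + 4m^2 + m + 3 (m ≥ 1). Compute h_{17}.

-224822

h_{17} = -3·17^4 + 5·17^3 + 4·17^2 + 1·17 + 3 = -224822.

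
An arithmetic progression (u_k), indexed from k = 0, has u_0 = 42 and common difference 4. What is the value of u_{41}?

u_k = 42 + (k - 0)·4.
u_{41} = 42 + 41·4 = 206.

206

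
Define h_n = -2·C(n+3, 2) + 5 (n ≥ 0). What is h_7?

C(10, 2) = 45, so h_7 = -85.

-85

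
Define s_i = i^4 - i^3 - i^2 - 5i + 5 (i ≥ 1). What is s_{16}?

s_{16} = 1·16^4 - 1·16^3 - 1·16^2 - 5·16 + 5 = 61109.

61109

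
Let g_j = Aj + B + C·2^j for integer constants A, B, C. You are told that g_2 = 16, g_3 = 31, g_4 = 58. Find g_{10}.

The three given values yield: 2A + B + 4C = 16; 3A + B + 8C = 31; 4A + B + 16C = 58.
Subtracting the first from the second: A + 4C = 15.
Subtracting the second from the third: A + 8C = 27.
Solving: C = 3, A = 3, then B = -2.
So g_j = 3·j + (-2) + 3·2^j; at j=10 this is 3100.

3100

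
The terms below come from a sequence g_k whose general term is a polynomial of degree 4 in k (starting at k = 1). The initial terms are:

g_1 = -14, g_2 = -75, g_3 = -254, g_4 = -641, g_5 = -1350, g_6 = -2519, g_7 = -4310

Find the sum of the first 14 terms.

1st diffs: -61, -179, -387, -709, -1169, -1791.
2nd diffs: -118, -208, -322, -460, -622.
3rd diffs: -90, -114, -138, -162.
4th diffs: -24, -24, -24 (constant).
So g_k = -k^4 - 5k^3 - 4k^2 + k - 5.
Continuing: …, -6909, -10526, -15395, -21774, …, g_{14} = -52911.
Summing k = 1..14 (14 terms) gives -186837.

-186837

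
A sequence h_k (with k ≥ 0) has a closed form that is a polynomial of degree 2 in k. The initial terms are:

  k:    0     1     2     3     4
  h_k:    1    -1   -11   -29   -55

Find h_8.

-239

1st diffs: -2, -10, -18, -26.
2nd diffs: -8, -8, -8 (constant).
Newton forward-difference form: h_k = 1 + (-2)·C(k,1) + (-8)·C(k,2).
At k = 8: k = 8, so h_8 = 1 - 16 - 224 = -239.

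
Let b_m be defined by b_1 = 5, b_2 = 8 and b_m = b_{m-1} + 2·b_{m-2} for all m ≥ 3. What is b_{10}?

2218

Compute successive terms:
b_3 = 18; b_4 = 34; b_5 = 70; b_6 = 138; b_7 = 278; b_8 = 554; b_9 = 1110; b_{10} = 2218.
(Characteristic roots are 2 and -1.)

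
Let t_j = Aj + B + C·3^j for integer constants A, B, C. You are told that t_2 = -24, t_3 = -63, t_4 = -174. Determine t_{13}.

-3188685

Plug in j = 2, 3, 4: 2A + B + 9C = -24; 3A + B + 27C = -63; 4A + B + 81C = -174.
Subtracting the first from the second: A + 18C = -39.
Subtracting the second from the third: A + 54C = -111.
Solving: C = -2, A = -3, then B = 0.
So t_j = -3·j + 0 + (-2)·3^j; at j=13 this is -3188685.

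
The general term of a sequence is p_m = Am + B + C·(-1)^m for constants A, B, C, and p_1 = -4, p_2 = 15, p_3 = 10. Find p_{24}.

169

The three given values yield: A + B - C = -4; 2A + B + C = 15; 3A + B - C = 10.
Subtracting the first from the second: A + 2C = 19.
Subtracting the second from the third: A - 2C = -5.
Solving: C = 6, A = 7, then B = -5.
So p_m = 7·m + (-5) + 6·(-1)^m; at m=24 this is 169.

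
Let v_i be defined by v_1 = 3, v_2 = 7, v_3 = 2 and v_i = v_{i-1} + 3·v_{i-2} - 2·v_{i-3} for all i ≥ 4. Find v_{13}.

4413

v_4 = 17;  v_5 = 9;  v_6 = 56;  v_7 = 49;  v_8 = 199;  v_9 = 234;  v_{10} = 733;  v_{11} = 1037;  v_{12} = 2768;  v_{13} = 4413.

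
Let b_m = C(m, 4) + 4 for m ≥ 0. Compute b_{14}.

C(14, 4) = 1001, so b_{14} = 1005.

1005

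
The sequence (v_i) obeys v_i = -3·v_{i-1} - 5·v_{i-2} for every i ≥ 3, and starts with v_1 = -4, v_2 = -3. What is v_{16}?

Iterate the recurrence:
v_3 = 29;  v_4 = -72;  v_5 = 71;  …;  v_{13} = 3596;  v_{14} = 169197;  v_{15} = -525571;  v_{16} = 730728.

730728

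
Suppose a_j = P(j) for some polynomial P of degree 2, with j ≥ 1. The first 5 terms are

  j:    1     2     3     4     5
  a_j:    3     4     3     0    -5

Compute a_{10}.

1st diffs: 1, -1, -3, -5.
2nd diffs: -2, -2, -2 (constant).
So a_j = -j^2 + 4j.
Evaluating at j = 10 gives a_{10} = -60.

-60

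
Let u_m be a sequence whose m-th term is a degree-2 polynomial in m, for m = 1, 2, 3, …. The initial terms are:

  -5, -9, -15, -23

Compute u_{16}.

1st diffs: -4, -6, -8.
2nd diffs: -2, -2 (constant).
So u_m = -m^2 - m - 3.
Evaluating at m = 16 gives u_{16} = -275.

-275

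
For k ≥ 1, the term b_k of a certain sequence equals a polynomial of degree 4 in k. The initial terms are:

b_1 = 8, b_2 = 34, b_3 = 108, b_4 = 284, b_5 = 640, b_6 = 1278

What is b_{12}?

19764

1st diffs: 26, 74, 176, 356, 638.
2nd diffs: 48, 102, 180, 282.
3rd diffs: 54, 78, 102.
4th diffs: 24, 24 (constant).
So b_k = k^4 - k^3 + 5k^2 + 3k.
Evaluating at k = 12 gives b_{12} = 19764.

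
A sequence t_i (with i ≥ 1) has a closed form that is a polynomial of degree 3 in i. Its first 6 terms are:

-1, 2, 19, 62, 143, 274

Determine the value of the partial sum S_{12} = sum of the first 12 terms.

1st diffs: 3, 17, 43, 81, 131.
2nd diffs: 14, 26, 38, 50.
3rd diffs: 12, 12, 12 (constant).
So t_i = 2i^3 - 5i^2 + 4i - 2.
Continuing: …, 467, 734, 1087, 1538, …, t_{12} = 2782.
Summing i = 1..12 (12 terms) gives 9206.

9206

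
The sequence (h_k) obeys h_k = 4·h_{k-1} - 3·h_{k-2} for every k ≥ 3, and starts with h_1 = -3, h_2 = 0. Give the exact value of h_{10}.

Compute successive terms:
h_3 = 9;  h_4 = 36;  h_5 = 117;  h_6 = 360;  h_7 = 1089;  h_8 = 3276;  h_9 = 9837;  h_{10} = 29520.
(Characteristic roots are 3 and 1.)

29520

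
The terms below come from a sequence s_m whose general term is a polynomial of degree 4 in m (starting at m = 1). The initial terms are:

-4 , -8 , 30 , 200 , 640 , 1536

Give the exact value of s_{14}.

1st diffs: -4, 38, 170, 440, 896.
2nd diffs: 42, 132, 270, 456.
3rd diffs: 90, 138, 186.
4th diffs: 48, 48 (constant).
Newton forward-difference form: s_m = -4 + (-4)·C(m-1,1) + 42·C(m-1,2) + 90·C(m-1,3) + 48·C(m-1,4).
At m = 14: m-1 = 13, so s_{14} = -4 - 52 + 3276 + 25740 + 34320 = 63280.

63280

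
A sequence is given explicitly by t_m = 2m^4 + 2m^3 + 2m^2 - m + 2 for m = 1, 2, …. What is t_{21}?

t_{21} = 2·21^4 + 2·21^3 + 2·21^2 - 1·21 + 2 = 408347.

408347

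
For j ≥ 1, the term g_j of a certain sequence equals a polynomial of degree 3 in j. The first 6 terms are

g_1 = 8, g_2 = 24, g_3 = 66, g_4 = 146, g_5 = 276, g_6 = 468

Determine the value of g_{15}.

6966

1st diffs: 16, 42, 80, 130, 192.
2nd diffs: 26, 38, 50, 62.
3rd diffs: 12, 12, 12 (constant).
Newton forward-difference form: g_j = 8 + 16·C(j-1,1) + 26·C(j-1,2) + 12·C(j-1,3).
At j = 15: j-1 = 14, so g_{15} = 8 + 224 + 2366 + 4368 = 6966.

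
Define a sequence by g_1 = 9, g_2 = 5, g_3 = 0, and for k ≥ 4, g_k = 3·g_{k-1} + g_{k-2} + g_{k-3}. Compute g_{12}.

Iterate the recurrence:
g_4 = 14; g_5 = 47; g_6 = 155; g_7 = 526; g_8 = 1780; g_9 = 6021; g_{10} = 20369; g_{11} = 68908; g_{12} = 233114.

233114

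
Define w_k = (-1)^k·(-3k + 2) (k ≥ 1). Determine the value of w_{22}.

(-1)^22 = 1; -3k + 2 at k=22 is -64; so w_{22} = -64.

-64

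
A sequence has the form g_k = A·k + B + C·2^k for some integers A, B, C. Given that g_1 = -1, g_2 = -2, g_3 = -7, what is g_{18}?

Write the equations: A + B + 2C = -1; 2A + B + 4C = -2; 3A + B + 8C = -7.
Subtracting the first from the second: A + 2C = -1.
Subtracting the second from the third: A + 4C = -5.
Solving: C = -2, A = 3, then B = 0.
So g_k = 3·k + 0 + (-2)·2^k; at k=18 this is -524234.

-524234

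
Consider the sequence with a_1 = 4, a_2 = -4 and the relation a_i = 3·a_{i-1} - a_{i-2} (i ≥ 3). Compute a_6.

Step forward from the initial values:
a_3 = -16  a_4 = -44  a_5 = -116  a_6 = -304.

-304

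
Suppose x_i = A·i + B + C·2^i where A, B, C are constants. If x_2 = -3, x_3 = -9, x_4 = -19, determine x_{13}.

Write the equations: 2A + B + 4C = -3; 3A + B + 8C = -9; 4A + B + 16C = -19.
Subtracting the first from the second: A + 4C = -6.
Subtracting the second from the third: A + 8C = -10.
Solving: C = -1, A = -2, then B = 5.
Therefore x_{13} = -26 + 5 + (-1)·8192 = -8213.

-8213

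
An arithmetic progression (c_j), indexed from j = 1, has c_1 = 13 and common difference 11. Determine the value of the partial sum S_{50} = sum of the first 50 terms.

c_j = 13 + (j - 1)·11.
c_{50} = 552; S = 50·(13 + 552)/2 = 14125.

14125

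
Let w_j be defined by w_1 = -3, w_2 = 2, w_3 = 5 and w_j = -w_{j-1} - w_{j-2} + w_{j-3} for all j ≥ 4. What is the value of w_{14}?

Step forward from the initial values:
w_4 = -10  w_5 = 7  w_6 = 8  …  w_{11} = 73  w_{12} = -6  w_{13} = -125  w_{14} = 204.

204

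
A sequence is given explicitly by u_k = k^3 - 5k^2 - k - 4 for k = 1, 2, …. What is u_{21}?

u_{21} = 1·21^3 - 5·21^2 - 1·21 - 4 = 7031.

7031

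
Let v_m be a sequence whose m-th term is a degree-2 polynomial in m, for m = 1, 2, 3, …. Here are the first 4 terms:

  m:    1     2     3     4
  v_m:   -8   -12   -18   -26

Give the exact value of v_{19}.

-386

1st diffs: -4, -6, -8.
2nd diffs: -2, -2 (constant).
Newton forward-difference form: v_m = -8 + (-4)·C(m-1,1) + (-2)·C(m-1,2).
At m = 19: m-1 = 18, so v_{19} = -8 - 72 - 306 = -386.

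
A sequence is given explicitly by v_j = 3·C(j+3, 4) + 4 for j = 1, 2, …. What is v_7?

C(10, 4) = 210, so v_7 = 634.

634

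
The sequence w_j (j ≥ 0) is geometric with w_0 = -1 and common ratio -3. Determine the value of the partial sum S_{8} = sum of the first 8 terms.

w_j = (-1)·(-3)^(j-0).
S = (-1)·((-3)^8 - 1)/(-3 - 1) = (-1)·(6561 - 1)/(-4) = 1640.

1640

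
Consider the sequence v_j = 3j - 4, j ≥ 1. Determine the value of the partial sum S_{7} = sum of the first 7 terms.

Over j = 1..7: Σj = 28.
Total = (3)·28 + (-4)·7 = 56.

56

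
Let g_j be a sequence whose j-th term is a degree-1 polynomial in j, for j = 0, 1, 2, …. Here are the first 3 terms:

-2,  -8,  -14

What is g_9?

-56

1st diffs: -6, -6 (constant).
So g_j = -6j - 2.
Evaluating at j = 9 gives g_9 = -56.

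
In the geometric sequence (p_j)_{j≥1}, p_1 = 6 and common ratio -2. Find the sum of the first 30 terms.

-2147483646

p_j = 6·(-2)^(j-1).
S = 6·((-2)^30 - 1)/(-2 - 1) = 6·(1073741824 - 1)/(-3) = -2147483646.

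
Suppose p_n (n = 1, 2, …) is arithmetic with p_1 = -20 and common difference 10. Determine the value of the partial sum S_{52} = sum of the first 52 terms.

12220

p_n = -20 + (n - 1)·10.
p_{52} = 490; S = 52·(-20 + 490)/2 = 12220.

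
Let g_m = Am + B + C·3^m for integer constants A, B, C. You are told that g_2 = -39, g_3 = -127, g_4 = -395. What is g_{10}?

At m = 2, 3, 4: 2A + B + 9C = -39; 3A + B + 27C = -127; 4A + B + 81C = -395.
Subtracting the first from the second: A + 18C = -88.
Subtracting the second from the third: A + 54C = -268.
Solving: C = -5, A = 2, then B = 2.
Hence g_{10} = 2·10 + 2 + (-5)·59049 = -295223.

-295223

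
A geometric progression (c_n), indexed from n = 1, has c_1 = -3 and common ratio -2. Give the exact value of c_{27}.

-201326592

c_n = (-3)·(-2)^(n-1).
c_{27} = (-3)·(-2)^26 = -201326592.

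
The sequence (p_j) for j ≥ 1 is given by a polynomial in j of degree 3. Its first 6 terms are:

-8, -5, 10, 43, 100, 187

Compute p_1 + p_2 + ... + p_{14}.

1st diffs: 3, 15, 33, 57, 87.
2nd diffs: 12, 18, 24, 30.
3rd diffs: 6, 6, 6 (constant).
Newton forward-difference form: p_j = -8 + 3·C(j-1,1) + 12·C(j-1,2) + 6·C(j-1,3).
Continuing: …, 310, 475, 688, 955, …, p_{14} = 2683.
Summing j = 1..14 (14 terms) gives 10535.

10535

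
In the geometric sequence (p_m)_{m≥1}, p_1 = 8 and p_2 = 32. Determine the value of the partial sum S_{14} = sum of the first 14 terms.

Common ratio r = 4.
p_m = 8·4^(m-1).
S = 8·(4^14 - 1)/(4 - 1) = 8·(268435456 - 1)/(3) = 715827880.

715827880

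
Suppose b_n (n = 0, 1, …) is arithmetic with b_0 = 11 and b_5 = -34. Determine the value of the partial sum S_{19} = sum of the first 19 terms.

Common difference d = (-34 - 11) / (5 - 0) = -9.
b_n = 11 + (n - 0)·(-9).
b_{18} = -151; S = 19·(11 + (-151))/2 = -1330.

-1330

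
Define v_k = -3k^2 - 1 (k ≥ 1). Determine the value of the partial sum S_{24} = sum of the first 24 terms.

-14724

Over k = 1..24: Σk = 300, Σk² = 4900.
Total = (-3)·4900 + (-1)·24 = -14724.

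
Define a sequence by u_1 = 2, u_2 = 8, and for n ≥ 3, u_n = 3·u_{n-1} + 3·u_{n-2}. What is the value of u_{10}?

338418

Compute successive terms:
u_3 = 30  u_4 = 114  u_5 = 432  u_6 = 1638  u_7 = 6210  u_8 = 23544  u_9 = 89262  u_{10} = 338418.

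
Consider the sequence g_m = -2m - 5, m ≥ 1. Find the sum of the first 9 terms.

Over m = 1..9: Σm = 45.
Total = (-2)·45 + (-5)·9 = -135.

-135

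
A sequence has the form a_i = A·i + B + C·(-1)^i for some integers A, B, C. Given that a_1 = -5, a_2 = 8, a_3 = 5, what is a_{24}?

118

Plug in i = 1, 2, 3: A + B - C = -5; 2A + B + C = 8; 3A + B - C = 5.
Subtracting the first from the second: A + 2C = 13.
Subtracting the second from the third: A - 2C = -3.
Solving: C = 4, A = 5, then B = -6.
Hence a_{24} = 5·24 + (-6) + 4·1 = 118.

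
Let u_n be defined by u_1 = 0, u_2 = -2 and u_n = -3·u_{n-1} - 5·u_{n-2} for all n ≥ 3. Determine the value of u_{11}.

Applying the relation repeatedly:
u_3 = 6  u_4 = -8  u_5 = -6  u_6 = 58  u_7 = -144  u_8 = 142  u_9 = 294  u_{10} = -1592  u_{11} = 3306.

3306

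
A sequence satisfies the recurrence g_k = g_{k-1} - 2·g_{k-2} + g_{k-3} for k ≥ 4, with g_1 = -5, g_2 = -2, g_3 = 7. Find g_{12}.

Step forward from the initial values:
g_4 = 6, g_5 = -10, g_6 = -15, g_7 = 11, g_8 = 31, g_9 = -6, g_{10} = -57, g_{11} = -14, g_{12} = 94.

94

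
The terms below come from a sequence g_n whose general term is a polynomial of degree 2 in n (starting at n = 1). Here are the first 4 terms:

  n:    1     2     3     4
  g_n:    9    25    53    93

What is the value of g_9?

473

1st diffs: 16, 28, 40.
2nd diffs: 12, 12 (constant).
Newton forward-difference form: g_n = 9 + 16·C(n-1,1) + 12·C(n-1,2).
At n = 9: n-1 = 8, so g_9 = 9 + 128 + 336 = 473.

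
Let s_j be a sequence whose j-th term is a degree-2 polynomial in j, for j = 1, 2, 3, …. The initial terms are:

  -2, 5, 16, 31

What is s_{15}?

1st diffs: 7, 11, 15.
2nd diffs: 4, 4 (constant).
So s_j = 2j^2 + j - 5.
Evaluating at j = 15 gives s_{15} = 460.

460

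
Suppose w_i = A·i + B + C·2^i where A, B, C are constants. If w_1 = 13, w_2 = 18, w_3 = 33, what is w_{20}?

5242788

Plug in i = 1, 2, 3: A + B + 2C = 13; 2A + B + 4C = 18; 3A + B + 8C = 33.
Subtracting the first from the second: A + 2C = 5.
Subtracting the second from the third: A + 4C = 15.
Solving: C = 5, A = -5, then B = 8.
So w_i = -5·i + 8 + 5·2^i; at i=20 this is 5242788.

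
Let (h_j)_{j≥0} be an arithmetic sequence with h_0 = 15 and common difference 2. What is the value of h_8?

h_j = 15 + (j - 0)·2.
h_8 = 15 + 8·2 = 31.

31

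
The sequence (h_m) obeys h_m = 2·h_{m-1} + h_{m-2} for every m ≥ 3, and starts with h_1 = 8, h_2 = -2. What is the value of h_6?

38

Iterate the recurrence:
h_3 = 4  h_4 = 6  h_5 = 16  h_6 = 38.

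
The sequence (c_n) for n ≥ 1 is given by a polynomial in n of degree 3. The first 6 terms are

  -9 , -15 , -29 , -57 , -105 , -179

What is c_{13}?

-1929

1st diffs: -6, -14, -28, -48, -74.
2nd diffs: -8, -14, -20, -26.
3rd diffs: -6, -6, -6 (constant).
So c_n = -n^3 + 2n^2 - 5n - 5.
Evaluating at n = 13 gives c_{13} = -1929.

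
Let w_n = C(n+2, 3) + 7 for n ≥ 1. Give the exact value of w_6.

C(8, 3) = 56, so w_6 = 63.

63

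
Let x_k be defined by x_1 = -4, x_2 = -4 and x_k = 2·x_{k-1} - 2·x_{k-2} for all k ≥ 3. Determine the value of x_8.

Compute successive terms:
x_3 = 0  x_4 = 8  x_5 = 16  x_6 = 16  x_7 = 0  x_8 = -32.

-32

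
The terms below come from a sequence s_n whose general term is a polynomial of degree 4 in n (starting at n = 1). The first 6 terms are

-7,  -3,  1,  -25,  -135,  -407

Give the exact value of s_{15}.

1st diffs: 4, 4, -26, -110, -272.
2nd diffs: 0, -30, -84, -162.
3rd diffs: -30, -54, -78.
4th diffs: -24, -24 (constant).
Newton forward-difference form: s_n = -7 + 4·C(n-1,1) + (-30)·C(n-1,3) + (-24)·C(n-1,4).
At n = 15: n-1 = 14, so s_{15} = -7 + 56 - 10920 - 24024 = -34895.

-34895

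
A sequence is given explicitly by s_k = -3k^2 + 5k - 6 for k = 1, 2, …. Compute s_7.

-118

s_7 = -3·7^2 + 5·7 - 6 = -118.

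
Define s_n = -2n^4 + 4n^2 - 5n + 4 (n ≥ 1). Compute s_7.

-4637

s_7 = -2·7^4 + 4·7^2 - 5·7 + 4 = -4637.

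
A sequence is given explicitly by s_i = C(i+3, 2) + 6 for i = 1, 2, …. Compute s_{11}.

97

C(14, 2) = 91, so s_{11} = 97.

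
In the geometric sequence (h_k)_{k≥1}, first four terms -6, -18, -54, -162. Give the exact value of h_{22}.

Common ratio r = 3.
h_k = (-6)·3^(k-1).
h_{22} = (-6)·3^21 = -62762119218.

-62762119218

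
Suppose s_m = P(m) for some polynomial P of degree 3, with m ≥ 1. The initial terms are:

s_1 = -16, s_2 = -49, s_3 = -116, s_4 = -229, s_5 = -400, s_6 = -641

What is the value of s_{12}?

-4229

1st diffs: -33, -67, -113, -171, -241.
2nd diffs: -34, -46, -58, -70.
3rd diffs: -12, -12, -12 (constant).
Newton forward-difference form: s_m = -16 + (-33)·C(m-1,1) + (-34)·C(m-1,2) + (-12)·C(m-1,3).
At m = 12: m-1 = 11, so s_{12} = -16 - 363 - 1870 - 1980 = -4229.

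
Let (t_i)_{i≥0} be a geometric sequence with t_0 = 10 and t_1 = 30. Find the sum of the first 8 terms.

Common ratio r = 3.
t_i = 10·3^(i-0).
S = 10·(3^8 - 1)/(3 - 1) = 10·(6561 - 1)/(2) = 32800.

32800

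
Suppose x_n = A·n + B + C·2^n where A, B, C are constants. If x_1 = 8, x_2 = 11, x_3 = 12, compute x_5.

-2

The three given values yield: A + B + 2C = 8; 2A + B + 4C = 11; 3A + B + 8C = 12.
Subtracting the first from the second: A + 2C = 3.
Subtracting the second from the third: A + 4C = 1.
Solving: C = -1, A = 5, then B = 5.
So x_n = 5·n + 5 + (-1)·2^n; at n=5 this is -2.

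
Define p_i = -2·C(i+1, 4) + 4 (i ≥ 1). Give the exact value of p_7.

-136

C(8, 4) = 70, so p_7 = -136.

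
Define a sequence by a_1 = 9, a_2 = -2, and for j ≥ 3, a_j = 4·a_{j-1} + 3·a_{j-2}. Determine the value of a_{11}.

3373699

a_3 = 19  a_4 = 70  a_5 = 337  a_6 = 1558  a_7 = 7243  a_8 = 33646  a_9 = 156313  a_{10} = 726190  a_{11} = 3373699.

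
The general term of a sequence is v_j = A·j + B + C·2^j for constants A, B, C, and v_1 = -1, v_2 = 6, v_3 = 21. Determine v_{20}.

4194276

Plug in j = 1, 2, 3: A + B + 2C = -1; 2A + B + 4C = 6; 3A + B + 8C = 21.
Subtracting the first from the second: A + 2C = 7.
Subtracting the second from the third: A + 4C = 15.
Solving: C = 4, A = -1, then B = -8.
Therefore v_{20} = -20 + (-8) + 4·1048576 = 4194276.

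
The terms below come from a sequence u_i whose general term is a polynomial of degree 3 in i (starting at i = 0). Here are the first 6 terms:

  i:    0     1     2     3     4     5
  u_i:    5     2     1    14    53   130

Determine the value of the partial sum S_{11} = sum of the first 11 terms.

1st diffs: -3, -1, 13, 39, 77.
2nd diffs: 2, 14, 26, 38.
3rd diffs: 12, 12, 12 (constant).
So u_i = 2i^3 - 5i^2 + 5.
Continuing: …, 257, 446, 709, 1058, …, u_{10} = 1505.
Summing i = 0..10 (11 terms) gives 4180.

4180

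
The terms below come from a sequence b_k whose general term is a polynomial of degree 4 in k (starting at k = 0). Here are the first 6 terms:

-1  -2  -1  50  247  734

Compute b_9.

10142

1st diffs: -1, 1, 51, 197, 487.
2nd diffs: 2, 50, 146, 290.
3rd diffs: 48, 96, 144.
4th diffs: 48, 48 (constant).
Newton forward-difference form: b_k = -1 + (-1)·C(k,1) + 2·C(k,2) + 48·C(k,3) + 48·C(k,4).
At k = 9: k = 9, so b_9 = -1 - 9 + 72 + 4032 + 6048 = 10142.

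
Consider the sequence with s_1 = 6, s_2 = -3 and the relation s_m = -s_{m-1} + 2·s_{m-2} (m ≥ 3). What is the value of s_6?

-93

Compute successive terms:
s_3 = 15, s_4 = -21, s_5 = 51, s_6 = -93.
(Characteristic roots are 1 and -2.)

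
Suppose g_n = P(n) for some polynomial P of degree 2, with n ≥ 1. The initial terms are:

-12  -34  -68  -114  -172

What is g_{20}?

1st diffs: -22, -34, -46, -58.
2nd diffs: -12, -12, -12 (constant).
Newton forward-difference form: g_n = -12 + (-22)·C(n-1,1) + (-12)·C(n-1,2).
At n = 20: n-1 = 19, so g_{20} = -12 - 418 - 2052 = -2482.

-2482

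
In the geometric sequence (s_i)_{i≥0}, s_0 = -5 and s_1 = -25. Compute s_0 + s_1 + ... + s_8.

Common ratio r = 5.
s_i = (-5)·5^(i-0).
S = (-5)·(5^9 - 1)/(5 - 1) = (-5)·(1953125 - 1)/(4) = -2441405.

-2441405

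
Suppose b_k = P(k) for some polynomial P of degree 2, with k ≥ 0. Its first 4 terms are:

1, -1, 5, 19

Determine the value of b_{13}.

599

1st diffs: -2, 6, 14.
2nd diffs: 8, 8 (constant).
So b_k = 4k^2 - 6k + 1.
Evaluating at k = 13 gives b_{13} = 599.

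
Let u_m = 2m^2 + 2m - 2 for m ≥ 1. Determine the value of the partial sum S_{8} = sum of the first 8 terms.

464

Over m = 1..8: Σm = 36, Σm² = 204.
Total = (2)·204 + (2)·36 + (-2)·8 = 464.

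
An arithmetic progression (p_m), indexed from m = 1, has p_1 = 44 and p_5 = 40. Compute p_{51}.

Common difference d = (40 - 44) / (5 - 1) = -1.
p_m = 44 + (m - 1)·(-1).
p_{51} = 44 + 50·(-1) = -6.

-6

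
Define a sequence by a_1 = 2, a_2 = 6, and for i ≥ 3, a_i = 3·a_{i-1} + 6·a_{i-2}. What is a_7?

10638

Iterate the recurrence:
a_3 = 30, a_4 = 126, a_5 = 558, a_6 = 2430, a_7 = 10638.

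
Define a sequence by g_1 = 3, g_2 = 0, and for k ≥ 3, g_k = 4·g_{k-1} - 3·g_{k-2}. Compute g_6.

-360

Iterate the recurrence:
g_3 = -9  g_4 = -36  g_5 = -117  g_6 = -360.
(Characteristic roots are 3 and 1.)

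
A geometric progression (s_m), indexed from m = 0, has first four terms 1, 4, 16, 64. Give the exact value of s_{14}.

Common ratio r = 4.
s_m = 1·4^(m-0).
s_{14} = 1·4^14 = 268435456.

268435456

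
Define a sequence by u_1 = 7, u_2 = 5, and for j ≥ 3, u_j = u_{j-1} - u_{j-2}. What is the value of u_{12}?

Step forward from the initial values:
u_3 = -2, u_4 = -7, u_5 = -5, u_6 = 2, u_7 = 7, u_8 = 5, u_9 = -2, u_{10} = -7, u_{11} = -5, u_{12} = 2.

2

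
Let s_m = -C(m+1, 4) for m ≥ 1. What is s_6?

C(7, 4) = 35, so s_6 = -35.

-35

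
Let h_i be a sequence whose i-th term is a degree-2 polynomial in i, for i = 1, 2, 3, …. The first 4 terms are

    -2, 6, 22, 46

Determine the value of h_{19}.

1st diffs: 8, 16, 24.
2nd diffs: 8, 8 (constant).
Newton forward-difference form: h_i = -2 + 8·C(i-1,1) + 8·C(i-1,2).
At i = 19: i-1 = 18, so h_{19} = -2 + 144 + 1224 = 1366.

1366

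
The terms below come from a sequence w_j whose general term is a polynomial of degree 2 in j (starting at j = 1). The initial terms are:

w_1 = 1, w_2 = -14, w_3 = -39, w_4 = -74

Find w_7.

-239

1st diffs: -15, -25, -35.
2nd diffs: -10, -10 (constant).
Newton forward-difference form: w_j = 1 + (-15)·C(j-1,1) + (-10)·C(j-1,2).
At j = 7: j-1 = 6, so w_7 = 1 - 90 - 150 = -239.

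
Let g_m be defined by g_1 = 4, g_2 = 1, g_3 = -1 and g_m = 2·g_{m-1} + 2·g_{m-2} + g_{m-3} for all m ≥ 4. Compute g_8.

Step forward from the initial values:
g_4 = 4, g_5 = 7, g_6 = 21, g_7 = 60, g_8 = 169.

169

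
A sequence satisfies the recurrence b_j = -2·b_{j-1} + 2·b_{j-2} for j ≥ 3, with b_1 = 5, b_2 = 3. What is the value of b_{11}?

Iterate the recurrence:
b_3 = 4; b_4 = -2; b_5 = 12; b_6 = -28; b_7 = 80; b_8 = -216; b_9 = 592; b_{10} = -1616; b_{11} = 4416.

4416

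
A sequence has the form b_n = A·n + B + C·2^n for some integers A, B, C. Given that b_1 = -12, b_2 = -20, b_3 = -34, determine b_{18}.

-786472

Plug in n = 1, 2, 3: A + B + 2C = -12; 2A + B + 4C = -20; 3A + B + 8C = -34.
Subtracting the first from the second: A + 2C = -8.
Subtracting the second from the third: A + 4C = -14.
Solving: C = -3, A = -2, then B = -4.
So b_n = -2·n + (-4) + (-3)·2^n; at n=18 this is -786472.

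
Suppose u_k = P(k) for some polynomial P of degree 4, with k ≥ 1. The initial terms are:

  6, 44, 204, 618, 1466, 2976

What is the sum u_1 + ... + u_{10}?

56226

1st diffs: 38, 160, 414, 848, 1510.
2nd diffs: 122, 254, 434, 662.
3rd diffs: 132, 180, 228.
4th diffs: 48, 48 (constant).
So u_k = 2k^4 + 2k^3 - k^2 - 3k + 6.
Continuing: 5424, 9134, 14478, 21876.
Summing k = 1..10 (10 terms) gives 56226.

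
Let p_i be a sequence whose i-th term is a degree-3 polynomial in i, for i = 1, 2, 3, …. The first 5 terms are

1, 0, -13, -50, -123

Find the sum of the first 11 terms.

-5984

1st diffs: -1, -13, -37, -73.
2nd diffs: -12, -24, -36.
3rd diffs: -12, -12 (constant).
Newton forward-difference form: p_i = 1 + (-1)·C(i-1,1) + (-12)·C(i-1,2) + (-12)·C(i-1,3).
Continuing: …, -244, -425, -678, -1015, …, p_{11} = -1989.
Summing i = 1..11 (11 terms) gives -5984.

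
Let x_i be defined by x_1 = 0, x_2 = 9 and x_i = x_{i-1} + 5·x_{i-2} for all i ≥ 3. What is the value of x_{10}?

Applying the relation repeatedly:
x_3 = 9; x_4 = 54; x_5 = 99; x_6 = 369; x_7 = 864; x_8 = 2709; x_9 = 7029; x_{10} = 20574.

20574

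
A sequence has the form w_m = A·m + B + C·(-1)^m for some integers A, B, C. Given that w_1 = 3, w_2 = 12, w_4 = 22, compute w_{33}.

The three given values yield: A + B - C = 3; 2A + B + C = 12; 4A + B + C = 22.
Subtracting the first from the second: A + 2C = 9.
Subtracting the second from the third: 2A = 10.
Solving: C = 2, A = 5, then B = 0.
Therefore w_{33} = 165 + 0 + 2·(-1) = 163.

163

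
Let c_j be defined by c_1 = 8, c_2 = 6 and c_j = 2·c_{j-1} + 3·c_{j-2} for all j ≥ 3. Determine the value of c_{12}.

c_3 = 36  c_4 = 90  c_5 = 288  c_6 = 846  c_7 = 2556  c_8 = 7650  c_9 = 22968  c_{10} = 68886  c_{11} = 206676  c_{12} = 620010.
(Characteristic roots are 3 and -1.)

620010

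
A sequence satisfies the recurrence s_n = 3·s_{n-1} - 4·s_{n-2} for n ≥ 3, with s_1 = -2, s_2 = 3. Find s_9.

s_3 = 17;  s_4 = 39;  s_5 = 49;  s_6 = -9;  s_7 = -223;  s_8 = -633;  s_9 = -1007.

-1007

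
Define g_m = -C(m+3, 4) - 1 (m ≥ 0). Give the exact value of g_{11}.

-1002

C(14, 4) = 1001, so g_{11} = -1002.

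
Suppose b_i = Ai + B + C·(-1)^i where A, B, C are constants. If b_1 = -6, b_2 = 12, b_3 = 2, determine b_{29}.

The three given values yield: A + B - C = -6; 2A + B + C = 12; 3A + B - C = 2.
Subtracting the first from the second: A + 2C = 18.
Subtracting the second from the third: A - 2C = -10.
Solving: C = 7, A = 4, then B = -3.
Therefore b_{29} = 116 + (-3) + 7·(-1) = 106.

106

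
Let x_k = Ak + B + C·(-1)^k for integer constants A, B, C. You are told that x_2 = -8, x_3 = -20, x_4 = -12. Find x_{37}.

-88

Plug in k = 2, 3, 4: 2A + B + C = -8; 3A + B - C = -20; 4A + B + C = -12.
Subtracting the first from the second: A - 2C = -12.
Subtracting the second from the third: A + 2C = 8.
Solving: C = 5, A = -2, then B = -9.
Hence x_{37} = -2·37 + (-9) + 5·(-1) = -88.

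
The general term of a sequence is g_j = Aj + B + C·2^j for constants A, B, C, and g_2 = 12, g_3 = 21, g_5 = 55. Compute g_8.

294

At j = 2, 3, 5: 2A + B + 4C = 12; 3A + B + 8C = 21; 5A + B + 32C = 55.
Subtracting the first from the second: A + 4C = 9.
Subtracting the second from the third: 2A + 24C = 34.
Solving: C = 1, A = 5, then B = -2.
Therefore g_8 = 40 + (-2) + 1·256 = 294.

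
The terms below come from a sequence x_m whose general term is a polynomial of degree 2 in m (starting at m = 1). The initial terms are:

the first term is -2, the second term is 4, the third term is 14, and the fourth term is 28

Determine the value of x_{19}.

718

1st diffs: 6, 10, 14.
2nd diffs: 4, 4 (constant).
Newton forward-difference form: x_m = -2 + 6·C(m-1,1) + 4·C(m-1,2).
At m = 19: m-1 = 18, so x_{19} = -2 + 108 + 612 = 718.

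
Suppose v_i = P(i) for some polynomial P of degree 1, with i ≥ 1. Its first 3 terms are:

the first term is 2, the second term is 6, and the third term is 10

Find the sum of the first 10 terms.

200

1st diffs: 4, 4 (constant).
So v_i = 4i - 2.
Continuing: …, 14, 18, 22, 26, …, v_{10} = 38.
Summing i = 1..10 (10 terms) gives 200.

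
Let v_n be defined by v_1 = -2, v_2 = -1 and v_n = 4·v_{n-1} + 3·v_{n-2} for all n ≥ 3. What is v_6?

-937

Compute successive terms:
v_3 = -10;  v_4 = -43;  v_5 = -202;  v_6 = -937.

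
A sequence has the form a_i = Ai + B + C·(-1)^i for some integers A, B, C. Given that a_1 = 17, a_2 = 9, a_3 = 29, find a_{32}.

189

At i = 1, 2, 3: A + B - C = 17; 2A + B + C = 9; 3A + B - C = 29.
Subtracting the first from the second: A + 2C = -8.
Subtracting the second from the third: A - 2C = 20.
Solving: C = -7, A = 6, then B = 4.
Hence a_{32} = 6·32 + 4 + (-7)·1 = 189.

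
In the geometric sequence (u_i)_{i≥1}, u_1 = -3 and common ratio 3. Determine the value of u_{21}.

-10460353203

u_i = (-3)·3^(i-1).
u_{21} = (-3)·3^20 = -10460353203.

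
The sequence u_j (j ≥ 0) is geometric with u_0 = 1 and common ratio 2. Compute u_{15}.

u_j = 1·2^(j-0).
u_{15} = 1·2^15 = 32768.

32768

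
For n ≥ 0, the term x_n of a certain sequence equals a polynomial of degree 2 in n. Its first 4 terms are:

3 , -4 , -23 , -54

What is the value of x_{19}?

-2182

1st diffs: -7, -19, -31.
2nd diffs: -12, -12 (constant).
Newton forward-difference form: x_n = 3 + (-7)·C(n,1) + (-12)·C(n,2).
At n = 19: n = 19, so x_{19} = 3 - 133 - 2052 = -2182.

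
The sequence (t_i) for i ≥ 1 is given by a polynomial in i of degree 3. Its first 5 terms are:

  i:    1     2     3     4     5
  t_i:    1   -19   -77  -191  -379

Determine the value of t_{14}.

1st diffs: -20, -58, -114, -188.
2nd diffs: -38, -56, -74.
3rd diffs: -18, -18 (constant).
Newton forward-difference form: t_i = 1 + (-20)·C(i-1,1) + (-38)·C(i-1,2) + (-18)·C(i-1,3).
At i = 14: i-1 = 13, so t_{14} = 1 - 260 - 2964 - 5148 = -8371.

-8371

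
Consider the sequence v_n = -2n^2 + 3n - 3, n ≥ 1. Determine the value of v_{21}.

-822

v_{21} = -2·21^2 + 3·21 - 3 = -822.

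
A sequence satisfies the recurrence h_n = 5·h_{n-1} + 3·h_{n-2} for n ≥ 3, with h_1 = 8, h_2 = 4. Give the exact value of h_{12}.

h_3 = 44, h_4 = 232, h_5 = 1292, h_6 = 7156, h_7 = 39656, h_8 = 219748, h_9 = 1217708, h_{10} = 6747784, h_{11} = 37392044, h_{12} = 207203572.

207203572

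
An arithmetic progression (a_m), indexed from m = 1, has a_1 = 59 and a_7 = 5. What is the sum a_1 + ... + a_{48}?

-7320

Common difference d = (5 - 59) / (7 - 1) = -9.
a_m = 59 + (m - 1)·(-9).
a_{48} = -364; S = 48·(59 + (-364))/2 = -7320.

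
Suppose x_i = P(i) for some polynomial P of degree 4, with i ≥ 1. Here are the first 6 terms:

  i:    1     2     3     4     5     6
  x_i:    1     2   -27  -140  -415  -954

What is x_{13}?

-25727

1st diffs: 1, -29, -113, -275, -539.
2nd diffs: -30, -84, -162, -264.
3rd diffs: -54, -78, -102.
4th diffs: -24, -24 (constant).
Newton forward-difference form: x_i = 1 + 1·C(i-1,1) + (-30)·C(i-1,2) + (-54)·C(i-1,3) + (-24)·C(i-1,4).
At i = 13: i-1 = 12, so x_{13} = 1 + 12 - 1980 - 11880 - 11880 = -25727.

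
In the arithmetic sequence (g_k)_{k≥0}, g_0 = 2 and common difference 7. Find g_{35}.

g_k = 2 + (k - 0)·7.
g_{35} = 2 + 35·7 = 247.

247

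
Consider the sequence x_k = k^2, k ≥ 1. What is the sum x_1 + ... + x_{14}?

Over k = 1..14: Σk = 105, Σk² = 1015.
Total = (1)·1015 = 1015.

1015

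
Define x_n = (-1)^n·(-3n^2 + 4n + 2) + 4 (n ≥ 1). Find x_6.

(-1)^6 = 1; -3n^2 + 4n + 2 at n=6 is -82; so x_6 = -78.

-78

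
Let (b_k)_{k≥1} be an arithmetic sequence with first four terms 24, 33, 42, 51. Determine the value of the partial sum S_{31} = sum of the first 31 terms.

Common difference d = 9.
b_k = 24 + (k - 1)·9.
b_{31} = 294; S = 31·(24 + 294)/2 = 4929.

4929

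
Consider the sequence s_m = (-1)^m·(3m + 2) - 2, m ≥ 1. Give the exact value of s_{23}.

(-1)^23 = -1; 3m + 2 at m=23 is 71; so s_{23} = -73.

-73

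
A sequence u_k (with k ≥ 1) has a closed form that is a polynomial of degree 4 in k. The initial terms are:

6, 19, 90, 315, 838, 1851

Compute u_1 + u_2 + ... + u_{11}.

1st diffs: 13, 71, 225, 523, 1013.
2nd diffs: 58, 154, 298, 490.
3rd diffs: 96, 144, 192.
4th diffs: 48, 48 (constant).
Newton forward-difference form: u_k = 6 + 13·C(k-1,1) + 58·C(k-1,2) + 96·C(k-1,3) + 48·C(k-1,4).
Continuing: …, 3594, 6355, 10470, 16323, …, u_{11} = 24346.
Summing k = 1..11 (11 terms) gives 64207.

64207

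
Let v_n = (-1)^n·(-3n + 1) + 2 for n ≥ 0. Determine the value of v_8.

(-1)^8 = 1; -3n + 1 at n=8 is -23; so v_8 = -21.

-21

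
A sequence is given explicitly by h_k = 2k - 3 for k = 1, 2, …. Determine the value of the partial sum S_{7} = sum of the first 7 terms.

35

Over k = 1..7: Σk = 28.
Total = (2)·28 + (-3)·7 = 35.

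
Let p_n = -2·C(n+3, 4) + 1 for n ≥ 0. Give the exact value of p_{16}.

-7751

C(19, 4) = 3876, so p_{16} = -7751.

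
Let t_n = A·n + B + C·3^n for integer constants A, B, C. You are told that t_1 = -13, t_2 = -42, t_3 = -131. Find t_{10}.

-295234

Write the equations: A + B + 3C = -13; 2A + B + 9C = -42; 3A + B + 27C = -131.
Subtracting the first from the second: A + 6C = -29.
Subtracting the second from the third: A + 18C = -89.
Solving: C = -5, A = 1, then B = 1.
So t_n = 1·n + 1 + (-5)·3^n; at n=10 this is -295234.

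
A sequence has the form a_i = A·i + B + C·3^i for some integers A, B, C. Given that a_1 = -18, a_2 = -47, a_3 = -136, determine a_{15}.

-71744524

The three given values yield: A + B + 3C = -18; 2A + B + 9C = -47; 3A + B + 27C = -136.
Subtracting the first from the second: A + 6C = -29.
Subtracting the second from the third: A + 18C = -89.
Solving: C = -5, A = 1, then B = -4.
Hence a_{15} = 1·15 + (-4) + (-5)·14348907 = -71744524.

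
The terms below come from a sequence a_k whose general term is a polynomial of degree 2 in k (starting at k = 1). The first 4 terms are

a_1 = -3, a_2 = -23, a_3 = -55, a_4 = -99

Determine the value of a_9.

1st diffs: -20, -32, -44.
2nd diffs: -12, -12 (constant).
So a_k = -6k^2 - 2k + 5.
Evaluating at k = 9 gives a_9 = -499.

-499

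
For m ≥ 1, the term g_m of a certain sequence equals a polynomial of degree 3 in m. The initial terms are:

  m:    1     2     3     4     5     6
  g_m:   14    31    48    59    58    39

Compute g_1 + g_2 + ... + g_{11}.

-891

1st diffs: 17, 17, 11, -1, -19.
2nd diffs: 0, -6, -12, -18.
3rd diffs: -6, -6, -6 (constant).
So g_m = -m^3 + 6m^2 + 6m + 3.
Continuing: …, -4, -77, -186, -337, …, g_{11} = -536.
Summing m = 1..11 (11 terms) gives -891.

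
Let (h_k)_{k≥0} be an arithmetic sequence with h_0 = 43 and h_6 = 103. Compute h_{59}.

Common difference d = (103 - 43) / (6 - 0) = 10.
h_k = 43 + (k - 0)·10.
h_{59} = 43 + 59·10 = 633.

633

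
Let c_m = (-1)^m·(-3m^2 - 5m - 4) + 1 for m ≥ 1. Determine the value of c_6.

-141

(-1)^6 = 1; -3m^2 - 5m - 4 at m=6 is -142; so c_6 = -141.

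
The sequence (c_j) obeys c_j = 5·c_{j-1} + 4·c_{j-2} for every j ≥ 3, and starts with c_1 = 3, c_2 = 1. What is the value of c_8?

94969

Step forward from the initial values:
c_3 = 17;  c_4 = 89;  c_5 = 513;  c_6 = 2921;  c_7 = 16657;  c_8 = 94969.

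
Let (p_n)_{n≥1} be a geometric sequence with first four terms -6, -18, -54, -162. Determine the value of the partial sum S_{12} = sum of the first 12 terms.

-1594320

Common ratio r = 3.
p_n = (-6)·3^(n-1).
S = (-6)·(3^12 - 1)/(3 - 1) = (-6)·(531441 - 1)/(2) = -1594320.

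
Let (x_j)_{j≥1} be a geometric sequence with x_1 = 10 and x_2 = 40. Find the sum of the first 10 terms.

3495250

Common ratio r = 4.
x_j = 10·4^(j-1).
S = 10·(4^10 - 1)/(4 - 1) = 10·(1048576 - 1)/(3) = 3495250.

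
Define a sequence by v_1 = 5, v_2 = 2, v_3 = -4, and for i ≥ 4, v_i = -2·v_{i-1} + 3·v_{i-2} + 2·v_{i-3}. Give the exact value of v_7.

Step forward from the initial values:
v_4 = 24; v_5 = -56; v_6 = 176; v_7 = -472.

-472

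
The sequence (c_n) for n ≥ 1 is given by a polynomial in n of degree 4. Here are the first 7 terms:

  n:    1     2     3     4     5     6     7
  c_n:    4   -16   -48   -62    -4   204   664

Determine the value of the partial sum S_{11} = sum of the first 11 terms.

17952

1st diffs: -20, -32, -14, 58, 208, 460.
2nd diffs: -12, 18, 72, 150, 252.
3rd diffs: 30, 54, 78, 102.
4th diffs: 24, 24, 24 (constant).
Newton forward-difference form: c_n = 4 + (-20)·C(n-1,1) + (-12)·C(n-1,2) + 30·C(n-1,3) + 24·C(n-1,4).
Continuing: 1502, 2868, 4936, 7904.
Summing n = 1..11 (11 terms) gives 17952.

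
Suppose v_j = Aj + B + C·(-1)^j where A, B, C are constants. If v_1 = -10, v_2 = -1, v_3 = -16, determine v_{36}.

At j = 1, 2, 3: A + B - C = -10; 2A + B + C = -1; 3A + B - C = -16.
Subtracting the first from the second: A + 2C = 9.
Subtracting the second from the third: A - 2C = -15.
Solving: C = 6, A = -3, then B = -1.
Hence v_{36} = -3·36 + (-1) + 6·1 = -103.

-103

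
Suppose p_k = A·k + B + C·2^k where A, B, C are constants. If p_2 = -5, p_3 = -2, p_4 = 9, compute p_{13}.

16316

At k = 2, 3, 4: 2A + B + 4C = -5; 3A + B + 8C = -2; 4A + B + 16C = 9.
Subtracting the first from the second: A + 4C = 3.
Subtracting the second from the third: A + 8C = 11.
Solving: C = 2, A = -5, then B = -3.
Therefore p_{13} = -65 + (-3) + 2·8192 = 16316.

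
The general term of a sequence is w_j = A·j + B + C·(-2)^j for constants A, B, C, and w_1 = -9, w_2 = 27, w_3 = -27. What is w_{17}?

At j = 1, 2, 3: A + B - 2C = -9; 2A + B + 4C = 27; 3A + B - 8C = -27.
Subtracting the first from the second: A + 6C = 36.
Subtracting the second from the third: A - 12C = -54.
Solving: C = 5, A = 6, then B = -5.
Hence w_{17} = 6·17 + (-5) + 5·(-131072) = -655263.

-655263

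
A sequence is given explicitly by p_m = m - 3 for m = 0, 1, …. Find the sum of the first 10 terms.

15

Over m = 0..9: Σm = 45.
Total = (1)·45 + (-3)·10 = 15.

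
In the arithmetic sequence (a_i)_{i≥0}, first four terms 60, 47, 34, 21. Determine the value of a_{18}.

Common difference d = -13.
a_i = 60 + (i - 0)·(-13).
a_{18} = 60 + 18·(-13) = -174.

-174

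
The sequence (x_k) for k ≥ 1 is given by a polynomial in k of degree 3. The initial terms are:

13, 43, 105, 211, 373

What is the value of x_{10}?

2443

1st diffs: 30, 62, 106, 162.
2nd diffs: 32, 44, 56.
3rd diffs: 12, 12 (constant).
Newton forward-difference form: x_k = 13 + 30·C(k-1,1) + 32·C(k-1,2) + 12·C(k-1,3).
At k = 10: k-1 = 9, so x_{10} = 13 + 270 + 1152 + 1008 = 2443.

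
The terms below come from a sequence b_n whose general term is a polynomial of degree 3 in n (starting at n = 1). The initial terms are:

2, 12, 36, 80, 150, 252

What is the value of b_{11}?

1st diffs: 10, 24, 44, 70, 102.
2nd diffs: 14, 20, 26, 32.
3rd diffs: 6, 6, 6 (constant).
Newton forward-difference form: b_n = 2 + 10·C(n-1,1) + 14·C(n-1,2) + 6·C(n-1,3).
At n = 11: n-1 = 10, so b_{11} = 2 + 100 + 630 + 720 = 1452.

1452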